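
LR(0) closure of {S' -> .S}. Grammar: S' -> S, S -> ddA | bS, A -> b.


Start: S' -> .S
For each item with dot before a nonterminal B, add B -> .γ for every B-production
Closure: [S' -> .S, S -> .ddA, S -> .bS]


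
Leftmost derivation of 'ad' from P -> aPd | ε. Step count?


Derivation: P => aPd => ad
Steps: 2


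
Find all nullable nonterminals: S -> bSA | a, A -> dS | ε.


A nonterminal is nullable iff some alternative derives ε (directly, or every symbol in it is nullable)
Nullable: {A}


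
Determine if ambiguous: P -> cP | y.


right-linear, alternatives start with distinct terminals 'c' vs 'y': unique leftmost derivation
Unambiguous


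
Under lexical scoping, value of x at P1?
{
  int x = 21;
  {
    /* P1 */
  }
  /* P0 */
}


P1's block does not declare x; resolves to the enclosing declaration at depth 0
x = 21


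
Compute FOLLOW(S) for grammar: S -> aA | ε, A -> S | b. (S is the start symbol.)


$ ∈ FOLLOW(S). For each A -> αBβ: add FIRST(β)\{ε} to FOLLOW(B); if β nullable, add FOLLOW(A).
FOLLOW(S) = {$}


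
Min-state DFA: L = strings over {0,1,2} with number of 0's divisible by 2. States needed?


Track (count of 0) mod 2: states 0..1, accept at 0
Minimal DFA: 2 states


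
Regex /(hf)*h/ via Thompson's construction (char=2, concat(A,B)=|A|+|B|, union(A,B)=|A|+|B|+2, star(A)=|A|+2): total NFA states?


Syntax tree has 3 char leaf(s), 0 union(s), 1 star(s)
chars contribute 3×2 = 6; each union adds +2; each star adds +2
Total: 6 + 0 + 2 = 8 states


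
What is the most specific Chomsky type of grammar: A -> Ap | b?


Left-linear: every RHS is a terminal or one nonterminal followed by a terminal
Classification: Type 3 (Regular)


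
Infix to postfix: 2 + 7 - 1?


Left to right (same or higher precedence on left)
Postfix: 2 7 + 1 -


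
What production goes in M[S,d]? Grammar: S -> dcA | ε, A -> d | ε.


For [S, d]: 'd' ∈ FIRST(dcA)
Entry: S -> dcA


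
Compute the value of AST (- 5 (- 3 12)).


Evaluate inner: (- 3 12) = -9
Evaluate root: (- 5 -9) = 14
Result: 14


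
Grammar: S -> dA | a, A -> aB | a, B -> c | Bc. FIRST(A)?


Per alternative of A: FIRST(aB) = {a}; FIRST(a) = {a}
FIRST(A) = {a}


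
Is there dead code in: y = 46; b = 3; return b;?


y is assigned but never read
Dead: 'y = 46'


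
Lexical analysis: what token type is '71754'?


Pattern: digits only
Type: INTEGER_LITERAL


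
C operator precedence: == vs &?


'==' is equality (level 6); '&' is bitwise AND (level 5)
Higher level binds tighter
'==' has higher precedence than '&'


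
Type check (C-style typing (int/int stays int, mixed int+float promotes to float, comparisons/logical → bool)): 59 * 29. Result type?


Operand types: int * int
Rule: mixed int/float promotes to float; int/int stays int
Result type: int


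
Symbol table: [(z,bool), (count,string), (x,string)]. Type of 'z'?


Lookup 'z' → type bool


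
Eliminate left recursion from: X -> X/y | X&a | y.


Left-recursive alternatives: X/y, X&a; non-recursive: y
Introduce X': X -> yX', X' -> /yX' | &aX' | ε


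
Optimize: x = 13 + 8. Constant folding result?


13 + 8 = 21 at compile time
Optimized: x = 21


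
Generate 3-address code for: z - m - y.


Break into single-operator statements:
t1 = z - m
t2 = t1 - y


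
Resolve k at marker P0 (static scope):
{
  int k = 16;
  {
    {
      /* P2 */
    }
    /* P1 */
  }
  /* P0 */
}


k declared in the same block as P0
k = 16


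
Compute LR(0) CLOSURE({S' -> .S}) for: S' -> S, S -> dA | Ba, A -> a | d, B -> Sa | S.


Start: S' -> .S
For each item with dot before a nonterminal B, add B -> .γ for every B-production
Closure: [S' -> .S, S -> .dA, S -> .Ba, B -> .Sa, B -> .S]


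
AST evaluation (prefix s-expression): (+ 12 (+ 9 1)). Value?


Evaluate inner: (+ 9 1) = 10
Evaluate root: (+ 12 10) = 22
Result: 22


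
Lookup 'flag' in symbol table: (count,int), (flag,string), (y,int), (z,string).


Lookup 'flag' → type string


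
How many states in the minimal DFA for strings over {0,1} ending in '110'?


Track the longest suffix of input matching a prefix of '110': 4 classes (prefixes of length 0..3)
Minimal DFA: 4 states


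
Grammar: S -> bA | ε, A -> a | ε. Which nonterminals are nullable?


A nonterminal is nullable iff some alternative derives ε (directly, or every symbol in it is nullable)
Nullable: {A, S}


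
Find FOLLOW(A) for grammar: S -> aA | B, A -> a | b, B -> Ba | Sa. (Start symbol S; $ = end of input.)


$ ∈ FOLLOW(S). For each A -> αBβ: add FIRST(β)\{ε} to FOLLOW(B); if β nullable, add FOLLOW(A).
FOLLOW(A) = {$, a}


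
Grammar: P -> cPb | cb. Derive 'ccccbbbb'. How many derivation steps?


Derivation: P => cPb => ccPbb => cccPbbb => ccccbbbb
Steps: 4


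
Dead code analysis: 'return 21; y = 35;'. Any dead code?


statement follows a return and is unreachable
Dead: 'y = 35'


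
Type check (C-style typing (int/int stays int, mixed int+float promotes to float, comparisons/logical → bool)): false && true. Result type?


Operand types: bool && bool
Rule: logical operators take bool operands and yield bool
Result type: bool


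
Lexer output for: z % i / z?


Scan left to right, longest-match per lexeme
Tokens: ID(z), OP(%), ID(i), OP(/), ID(z)


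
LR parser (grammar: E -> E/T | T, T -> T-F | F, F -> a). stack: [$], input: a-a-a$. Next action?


no handle on stack; shift 'a'
Action: shift


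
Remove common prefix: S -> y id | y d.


Common prefix: 'y'
Factored: S -> y S', S' -> id | d


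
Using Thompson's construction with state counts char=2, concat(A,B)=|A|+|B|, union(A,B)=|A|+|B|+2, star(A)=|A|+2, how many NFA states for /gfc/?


Syntax tree has 3 char leaf(s), 0 union(s), 0 star(s)
chars contribute 3×2 = 6; each union adds +2; each star adds +2
Total: 6 + 0 + 0 = 6 states


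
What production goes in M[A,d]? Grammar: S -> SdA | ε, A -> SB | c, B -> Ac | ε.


For [A, d]: 'd' ∈ FIRST(SB)
Entry: A -> SB


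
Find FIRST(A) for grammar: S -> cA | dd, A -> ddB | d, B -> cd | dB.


Per alternative of A: FIRST(ddB) = {d}; FIRST(d) = {d}
FIRST(A) = {d}


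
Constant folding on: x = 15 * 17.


15 * 17 = 255 at compile time
Optimized: x = 255


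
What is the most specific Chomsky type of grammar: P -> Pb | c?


Left-linear: every RHS is a terminal or one nonterminal followed by a terminal
Classification: Type 3 (Regular)


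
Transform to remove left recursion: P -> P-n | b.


Left-recursive alternatives: P-n; non-recursive: b
Introduce P': P -> bP', P' -> -nP' | ε


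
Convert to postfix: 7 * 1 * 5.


Left to right (same or higher precedence on left)
Postfix: 7 1 * 5 *


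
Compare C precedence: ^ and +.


'+' is additive (level 9); '^' is bitwise XOR (level 4)
Higher level binds tighter
'+' has higher precedence than '^'


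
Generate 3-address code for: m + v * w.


Break into single-operator statements:
t1 = v * w
t2 = m + t1


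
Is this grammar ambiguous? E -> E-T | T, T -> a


precedence layered via separate nonterminal T: deterministic
Unambiguous


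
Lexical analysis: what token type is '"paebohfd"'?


Pattern: double-quoted sequence
Type: STRING_LITERAL


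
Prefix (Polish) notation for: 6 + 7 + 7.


left-to-right (same/higher precedence on left): tree is (+ (+ 6 7) 7)
Prefix: + + 6 7 7


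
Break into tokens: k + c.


Scan left to right, longest-match per lexeme
Tokens: ID(k), OP(+), ID(c)


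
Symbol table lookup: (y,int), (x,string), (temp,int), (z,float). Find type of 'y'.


Lookup 'y' → type int


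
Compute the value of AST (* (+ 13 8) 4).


Evaluate inner: (+ 13 8) = 21
Evaluate root: (* 21 4) = 84
Result: 84


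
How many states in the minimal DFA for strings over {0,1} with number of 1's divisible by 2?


Track (count of 1) mod 2: states 0..1, accept at 0
Minimal DFA: 2 states


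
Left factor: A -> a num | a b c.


Common prefix: 'a'
Factored: A -> a A', A' -> num | b c


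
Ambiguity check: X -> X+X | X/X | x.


'x+x/x' has two parse trees (no precedence encoded between + and /)
Ambiguous


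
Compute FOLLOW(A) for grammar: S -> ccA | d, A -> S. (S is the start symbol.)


$ ∈ FOLLOW(S). For each A -> αBβ: add FIRST(β)\{ε} to FOLLOW(B); if β nullable, add FOLLOW(A).
FOLLOW(A) = {$}


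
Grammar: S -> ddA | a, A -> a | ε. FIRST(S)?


Per alternative of S: FIRST(ddA) = {d}; FIRST(a) = {a}
FIRST(S) = {a, d}


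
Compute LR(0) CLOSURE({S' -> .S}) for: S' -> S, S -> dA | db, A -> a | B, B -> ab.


Start: S' -> .S
For each item with dot before a nonterminal B, add B -> .γ for every B-production
Closure: [S' -> .S, S -> .dA, S -> .db]


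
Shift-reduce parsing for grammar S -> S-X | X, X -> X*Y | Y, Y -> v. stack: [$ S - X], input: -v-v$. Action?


handle 'S-X' on top; lookahead ∈ FOLLOW(S) = {-, $}
Action: reduce (S -> S-X)


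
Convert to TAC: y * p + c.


Break into single-operator statements:
t1 = y * p
t2 = t1 + c


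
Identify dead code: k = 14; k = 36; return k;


first assignment to k is overwritten before any read
Dead: 'k = 14'


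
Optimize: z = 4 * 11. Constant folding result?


4 * 11 = 44 at compile time
Optimized: z = 44


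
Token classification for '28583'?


Pattern: digits only
Type: INTEGER_LITERAL


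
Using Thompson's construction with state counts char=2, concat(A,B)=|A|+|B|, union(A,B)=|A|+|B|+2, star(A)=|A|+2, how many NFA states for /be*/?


Syntax tree has 2 char leaf(s), 0 union(s), 1 star(s)
chars contribute 2×2 = 4; each union adds +2; each star adds +2
Total: 4 + 0 + 2 = 6 states


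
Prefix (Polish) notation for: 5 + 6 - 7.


left-to-right (same/higher precedence on left): tree is (- (+ 5 6) 7)
Prefix: - + 5 6 7


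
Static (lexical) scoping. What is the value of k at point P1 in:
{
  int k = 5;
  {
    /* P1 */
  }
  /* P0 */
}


P1's block does not declare k; resolves to the enclosing declaration at depth 0
k = 5


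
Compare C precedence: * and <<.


'*' is multiplicative (level 10); '<<' is shift (level 8)
Higher level binds tighter
'*' has higher precedence than '<<'


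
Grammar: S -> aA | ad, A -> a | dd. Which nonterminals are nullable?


A nonterminal is nullable iff some alternative derives ε (directly, or every symbol in it is nullable)
Nullable: {}


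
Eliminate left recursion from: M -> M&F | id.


Left-recursive alternatives: M&F; non-recursive: id
Introduce M': M -> idM', M' -> &FM' | ε


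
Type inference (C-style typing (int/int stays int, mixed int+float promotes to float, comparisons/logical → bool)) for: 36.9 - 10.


Operand types: float - int
Rule: mixed int/float promotes to float; int/int stays int
Result type: float


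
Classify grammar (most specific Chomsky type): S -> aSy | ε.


Single nonterminal LHS, but a^n y^n is not regular
Classification: Type 2 (Context-Free)


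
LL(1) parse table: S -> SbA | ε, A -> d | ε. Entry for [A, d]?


For [A, d]: 'd' ∈ FIRST(d)
Entry: A -> d


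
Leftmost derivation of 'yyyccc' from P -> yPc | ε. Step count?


Derivation: P => yPc => yyPcc => yyyPccc => yyyccc
Steps: 4


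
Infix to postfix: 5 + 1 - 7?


Left to right (same or higher precedence on left)
Postfix: 5 1 + 7 -


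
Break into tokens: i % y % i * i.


Scan left to right, longest-match per lexeme
Tokens: ID(i), OP(%), ID(y), OP(%), ID(i), OP(*), ID(i)


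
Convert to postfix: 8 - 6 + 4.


Left to right (same or higher precedence on left)
Postfix: 8 6 - 4 +


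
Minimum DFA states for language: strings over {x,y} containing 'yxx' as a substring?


KMP-style automaton: 3 progress states + 1 absorbing accept = 4
Minimal DFA: 4 states


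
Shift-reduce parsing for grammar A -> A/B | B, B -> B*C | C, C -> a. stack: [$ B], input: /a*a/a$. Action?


lookahead ∉ {*} so B won't extend; reduce A -> B
Action: reduce (A -> B)


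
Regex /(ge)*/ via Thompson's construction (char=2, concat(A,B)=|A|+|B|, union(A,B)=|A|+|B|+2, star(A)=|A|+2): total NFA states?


Syntax tree has 2 char leaf(s), 0 union(s), 1 star(s)
chars contribute 2×2 = 4; each union adds +2; each star adds +2
Total: 4 + 0 + 2 = 6 states


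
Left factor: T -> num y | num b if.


Common prefix: 'num'
Factored: T -> num T', T' -> y | b if


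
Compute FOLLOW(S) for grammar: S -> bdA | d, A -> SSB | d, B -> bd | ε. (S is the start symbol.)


$ ∈ FOLLOW(S). For each A -> αBβ: add FIRST(β)\{ε} to FOLLOW(B); if β nullable, add FOLLOW(A).
FOLLOW(S) = {$, b, d}


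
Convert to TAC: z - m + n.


Break into single-operator statements:
t1 = z - m
t2 = t1 + n


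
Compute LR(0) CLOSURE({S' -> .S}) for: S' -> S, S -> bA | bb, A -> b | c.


Start: S' -> .S
For each item with dot before a nonterminal B, add B -> .γ for every B-production
Closure: [S' -> .S, S -> .bA, S -> .bb]


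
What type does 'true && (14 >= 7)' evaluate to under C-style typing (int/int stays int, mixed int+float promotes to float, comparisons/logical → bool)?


Operand types: bool && bool
Rule: logical operators take bool operands and yield bool
Result type: bool


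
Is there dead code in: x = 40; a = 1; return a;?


x is assigned but never read
Dead: 'x = 40'


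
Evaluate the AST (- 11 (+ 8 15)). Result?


Evaluate inner: (+ 8 15) = 23
Evaluate root: (- 11 23) = -12
Result: -12


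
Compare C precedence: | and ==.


'==' is equality (level 6); '|' is bitwise OR (level 3)
Higher level binds tighter
'==' has higher precedence than '|'


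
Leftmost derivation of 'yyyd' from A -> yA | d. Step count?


Derivation: A => yA => yyA => yyyA => yyyd
Steps: 4


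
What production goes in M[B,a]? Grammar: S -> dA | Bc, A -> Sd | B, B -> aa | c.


For [B, a]: 'a' ∈ FIRST(aa)
Entry: B -> aa


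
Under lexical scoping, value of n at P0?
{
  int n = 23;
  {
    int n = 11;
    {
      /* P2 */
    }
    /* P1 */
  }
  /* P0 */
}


n declared in the same block as P0
n = 23


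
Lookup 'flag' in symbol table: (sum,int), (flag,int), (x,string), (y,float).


Lookup 'flag' → type int


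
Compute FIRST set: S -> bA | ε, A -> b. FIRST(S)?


Per alternative of S: FIRST(bA) = {b}; FIRST(ε) = {ε}
FIRST(S) = {b, ε}


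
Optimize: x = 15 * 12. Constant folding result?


15 * 12 = 180 at compile time
Optimized: x = 180


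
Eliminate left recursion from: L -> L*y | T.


Left-recursive alternatives: L*y; non-recursive: T
Introduce L': L -> TL', L' -> *yL' | ε


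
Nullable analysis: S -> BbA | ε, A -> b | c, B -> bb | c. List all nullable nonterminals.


A nonterminal is nullable iff some alternative derives ε (directly, or every symbol in it is nullable)
Nullable: {S}


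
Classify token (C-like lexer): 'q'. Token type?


Pattern: letter/underscore followed by alphanumerics, not a keyword
Type: IDENTIFIER


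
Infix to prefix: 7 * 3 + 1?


left-to-right (same/higher precedence on left): tree is (+ (* 7 3) 1)
Prefix: + * 7 3 1


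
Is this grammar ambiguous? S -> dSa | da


balanced d^n…a^n: each string has a unique parse
Unambiguous


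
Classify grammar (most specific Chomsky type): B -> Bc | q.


Left-linear: every RHS is a terminal or one nonterminal followed by a terminal
Classification: Type 3 (Regular)


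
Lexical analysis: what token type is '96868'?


Pattern: digits only
Type: INTEGER_LITERAL


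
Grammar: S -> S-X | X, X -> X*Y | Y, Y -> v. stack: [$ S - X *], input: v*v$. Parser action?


no handle; shift 'v'
Action: shift


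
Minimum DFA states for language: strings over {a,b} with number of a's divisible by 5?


Track (count of a) mod 5: states 0..4, accept at 0
Minimal DFA: 5 states


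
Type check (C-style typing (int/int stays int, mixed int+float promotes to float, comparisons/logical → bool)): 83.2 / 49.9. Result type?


Operand types: float / float
Rule: mixed int/float promotes to float; int/int stays int
Result type: float


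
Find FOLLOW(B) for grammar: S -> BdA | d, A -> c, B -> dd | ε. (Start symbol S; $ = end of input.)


$ ∈ FOLLOW(S). For each A -> αBβ: add FIRST(β)\{ε} to FOLLOW(B); if β nullable, add FOLLOW(A).
FOLLOW(B) = {d}


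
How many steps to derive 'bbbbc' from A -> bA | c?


Derivation: A => bA => bbA => bbbA => bbbbA => bbbbc
Steps: 5


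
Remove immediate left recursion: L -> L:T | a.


Left-recursive alternatives: L:T; non-recursive: a
Introduce L': L -> aL', L' -> :TL' | ε


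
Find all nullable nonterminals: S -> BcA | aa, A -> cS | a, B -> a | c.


A nonterminal is nullable iff some alternative derives ε (directly, or every symbol in it is nullable)
Nullable: {}


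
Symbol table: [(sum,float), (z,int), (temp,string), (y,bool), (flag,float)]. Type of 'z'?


Lookup 'z' → type int


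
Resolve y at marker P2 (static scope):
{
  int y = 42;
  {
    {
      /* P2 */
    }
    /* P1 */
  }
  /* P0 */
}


P2's block does not declare y; resolves to the enclosing declaration at depth 0
y = 42


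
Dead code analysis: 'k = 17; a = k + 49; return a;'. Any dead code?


k is read by a's definition; a is returned
No dead code


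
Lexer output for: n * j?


Scan left to right, longest-match per lexeme
Tokens: ID(n), OP(*), ID(j)


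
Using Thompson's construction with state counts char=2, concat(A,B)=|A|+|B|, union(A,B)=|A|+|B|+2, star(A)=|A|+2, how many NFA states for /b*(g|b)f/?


Syntax tree has 4 char leaf(s), 1 union(s), 1 star(s)
chars contribute 4×2 = 8; each union adds +2; each star adds +2
Total: 8 + 2 + 2 = 12 states


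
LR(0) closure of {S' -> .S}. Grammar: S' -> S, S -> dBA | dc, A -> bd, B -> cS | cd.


Start: S' -> .S
For each item with dot before a nonterminal B, add B -> .γ for every B-production
Closure: [S' -> .S, S -> .dBA, S -> .dc]


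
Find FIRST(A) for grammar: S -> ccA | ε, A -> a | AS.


Per alternative of A: FIRST(a) = {a}; FIRST(AS) = {a}
FIRST(A) = {a}


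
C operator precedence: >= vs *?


'*' is multiplicative (level 10); '>=' is relational (level 7)
Higher level binds tighter
'*' has higher precedence than '>='


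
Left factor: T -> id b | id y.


Common prefix: 'id'
Factored: T -> id T', T' -> b | y


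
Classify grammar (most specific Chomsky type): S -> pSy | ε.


Single nonterminal LHS, but p^n y^n is not regular
Classification: Type 2 (Context-Free)


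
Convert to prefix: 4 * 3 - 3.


left-to-right (same/higher precedence on left): tree is (- (* 4 3) 3)
Prefix: - * 4 3 3


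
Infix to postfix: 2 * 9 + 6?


Left to right (same or higher precedence on left)
Postfix: 2 9 * 6 +


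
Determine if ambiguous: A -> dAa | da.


balanced d^n…a^n: each string has a unique parse
Unambiguous


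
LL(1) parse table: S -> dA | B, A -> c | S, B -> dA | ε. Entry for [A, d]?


For [A, d]: 'd' ∈ FIRST(S)
Entry: A -> S


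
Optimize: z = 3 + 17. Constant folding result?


3 + 17 = 20 at compile time
Optimized: z = 20


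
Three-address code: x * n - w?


Break into single-operator statements:
t1 = x * n
t2 = t1 - w


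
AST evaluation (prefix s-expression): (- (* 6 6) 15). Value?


Evaluate inner: (* 6 6) = 36
Evaluate root: (- 36 15) = 21
Result: 21


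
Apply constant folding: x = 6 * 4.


6 * 4 = 24 at compile time
Optimized: x = 24


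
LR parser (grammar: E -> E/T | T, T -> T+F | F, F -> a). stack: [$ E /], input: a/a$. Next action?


no handle ('E/' is not any RHS); shift 'a'
Action: shift


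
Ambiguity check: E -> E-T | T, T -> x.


precedence layered via separate nonterminal T: deterministic
Unambiguous


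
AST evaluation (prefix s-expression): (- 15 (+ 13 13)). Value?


Evaluate inner: (+ 13 13) = 26
Evaluate root: (- 15 26) = -11
Result: -11


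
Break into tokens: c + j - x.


Scan left to right, longest-match per lexeme
Tokens: ID(c), OP(+), ID(j), OP(-), ID(x)


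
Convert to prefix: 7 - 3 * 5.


'*' binds tighter: tree is (- 7 (* 3 5))
Prefix: - 7 * 3 5


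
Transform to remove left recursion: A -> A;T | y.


Left-recursive alternatives: A;T; non-recursive: y
Introduce A': A -> yA', A' -> ;TA' | ε


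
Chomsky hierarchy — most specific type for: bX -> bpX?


LHS has context (more than one symbol) and |LHS| ≤ |RHS|
Classification: Type 1 (Context-Sensitive)


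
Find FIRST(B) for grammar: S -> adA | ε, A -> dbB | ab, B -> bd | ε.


Per alternative of B: FIRST(bd) = {b}; FIRST(ε) = {ε}
FIRST(B) = {b, ε}


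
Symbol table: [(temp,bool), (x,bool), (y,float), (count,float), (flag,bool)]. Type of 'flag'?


Lookup 'flag' → type bool


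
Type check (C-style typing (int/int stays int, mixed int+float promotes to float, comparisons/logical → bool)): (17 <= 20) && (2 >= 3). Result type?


Operand types: bool && bool
Rule: logical operators take bool operands and yield bool
Result type: bool


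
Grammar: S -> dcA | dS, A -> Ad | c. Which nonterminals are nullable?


A nonterminal is nullable iff some alternative derives ε (directly, or every symbol in it is nullable)
Nullable: {}


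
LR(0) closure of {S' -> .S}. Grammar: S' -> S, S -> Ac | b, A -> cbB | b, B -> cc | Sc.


Start: S' -> .S
For each item with dot before a nonterminal B, add B -> .γ for every B-production
Closure: [S' -> .S, S -> .Ac, S -> .b, A -> .cbB, A -> .b]


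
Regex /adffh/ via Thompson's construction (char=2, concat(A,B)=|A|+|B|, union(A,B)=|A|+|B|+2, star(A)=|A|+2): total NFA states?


Syntax tree has 5 char leaf(s), 0 union(s), 0 star(s)
chars contribute 5×2 = 10; each union adds +2; each star adds +2
Total: 10 + 0 + 0 = 10 states


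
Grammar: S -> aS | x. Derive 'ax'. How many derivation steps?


Derivation: S => aS => ax
Steps: 2


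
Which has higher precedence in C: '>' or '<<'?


'<<' is shift (level 8); '>' is relational (level 7)
Higher level binds tighter
'<<' has higher precedence than '>'


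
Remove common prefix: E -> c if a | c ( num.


Common prefix: 'c'
Factored: E -> c E', E' -> if a | ( num


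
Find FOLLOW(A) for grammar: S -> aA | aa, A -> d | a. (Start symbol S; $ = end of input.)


$ ∈ FOLLOW(S). For each A -> αBβ: add FIRST(β)\{ε} to FOLLOW(B); if β nullable, add FOLLOW(A).
FOLLOW(A) = {$}


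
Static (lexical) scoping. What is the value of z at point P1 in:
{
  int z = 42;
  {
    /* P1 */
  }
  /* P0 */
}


P1's block does not declare z; resolves to the enclosing declaration at depth 0
z = 42


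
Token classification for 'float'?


Pattern: reserved word
Type: KEYWORD


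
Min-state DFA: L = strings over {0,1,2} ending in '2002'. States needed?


Track the longest suffix of input matching a prefix of '2002': 5 classes (prefixes of length 0..4)
Minimal DFA: 5 states


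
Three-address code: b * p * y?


Break into single-operator statements:
t1 = b * p
t2 = t1 * y


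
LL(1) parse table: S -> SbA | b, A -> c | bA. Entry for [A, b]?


For [A, b]: 'b' ∈ FIRST(bA)
Entry: A -> bA


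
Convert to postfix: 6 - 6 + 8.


Left to right (same or higher precedence on left)
Postfix: 6 6 - 8 +


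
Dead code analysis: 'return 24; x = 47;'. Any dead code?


statement follows a return and is unreachable
Dead: 'x = 47'


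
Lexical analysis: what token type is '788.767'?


Pattern: digits with a decimal point
Type: FLOAT_LITERAL


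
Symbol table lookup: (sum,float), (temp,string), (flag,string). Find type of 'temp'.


Lookup 'temp' → type string


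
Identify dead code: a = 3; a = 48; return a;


first assignment to a is overwritten before any read
Dead: 'a = 3'


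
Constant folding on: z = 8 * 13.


8 * 13 = 104 at compile time
Optimized: z = 104


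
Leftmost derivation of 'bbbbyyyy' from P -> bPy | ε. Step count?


Derivation: P => bPy => bbPyy => bbbPyyy => bbbbPyyyy => bbbbyyyy
Steps: 5


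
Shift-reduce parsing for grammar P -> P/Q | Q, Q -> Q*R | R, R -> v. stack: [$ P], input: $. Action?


start symbol P on stack, input exhausted
Action: accept


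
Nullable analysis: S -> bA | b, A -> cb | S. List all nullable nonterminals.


A nonterminal is nullable iff some alternative derives ε (directly, or every symbol in it is nullable)
Nullable: {}


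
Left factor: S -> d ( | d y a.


Common prefix: 'd'
Factored: S -> d S', S' -> ( | y a


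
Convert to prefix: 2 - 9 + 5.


left-to-right (same/higher precedence on left): tree is (+ (- 2 9) 5)
Prefix: + - 2 9 5


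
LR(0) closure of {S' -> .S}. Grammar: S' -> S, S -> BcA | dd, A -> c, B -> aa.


Start: S' -> .S
For each item with dot before a nonterminal B, add B -> .γ for every B-production
Closure: [S' -> .S, S -> .BcA, S -> .dd, B -> .aa]


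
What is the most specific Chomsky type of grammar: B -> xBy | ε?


Single nonterminal LHS, but x^n y^n is not regular
Classification: Type 2 (Context-Free)


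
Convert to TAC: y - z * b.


Break into single-operator statements:
t1 = z * b
t2 = y - t1


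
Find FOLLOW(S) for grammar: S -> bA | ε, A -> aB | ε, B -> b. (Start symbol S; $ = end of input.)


$ ∈ FOLLOW(S). For each A -> αBβ: add FIRST(β)\{ε} to FOLLOW(B); if β nullable, add FOLLOW(A).
FOLLOW(S) = {$}


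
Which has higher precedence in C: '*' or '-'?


'*' is multiplicative (level 10); '-' is additive (level 9)
Higher level binds tighter
'*' has higher precedence than '-'


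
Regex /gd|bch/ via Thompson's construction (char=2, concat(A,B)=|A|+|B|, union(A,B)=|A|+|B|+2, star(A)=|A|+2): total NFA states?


Syntax tree has 5 char leaf(s), 1 union(s), 0 star(s)
chars contribute 5×2 = 10; each union adds +2; each star adds +2
Total: 10 + 2 + 0 = 12 states


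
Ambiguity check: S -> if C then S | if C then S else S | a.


dangling else: 'if C then if C then a else a' parses two ways
Ambiguous


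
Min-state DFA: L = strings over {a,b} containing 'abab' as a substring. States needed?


KMP-style automaton: 4 progress states + 1 absorbing accept = 5
Minimal DFA: 5 states


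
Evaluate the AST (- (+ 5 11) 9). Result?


Evaluate inner: (+ 5 11) = 16
Evaluate root: (- 16 9) = 7
Result: 7


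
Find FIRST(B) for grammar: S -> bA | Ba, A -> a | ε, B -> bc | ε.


Per alternative of B: FIRST(bc) = {b}; FIRST(ε) = {ε}
FIRST(B) = {b, ε}


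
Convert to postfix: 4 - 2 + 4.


Left to right (same or higher precedence on left)
Postfix: 4 2 - 4 +


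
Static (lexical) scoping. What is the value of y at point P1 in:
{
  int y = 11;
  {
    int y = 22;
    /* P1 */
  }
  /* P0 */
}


y declared in the same block as P1
y = 22


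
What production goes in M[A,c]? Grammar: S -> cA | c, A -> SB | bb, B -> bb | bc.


For [A, c]: 'c' ∈ FIRST(SB)
Entry: A -> SB


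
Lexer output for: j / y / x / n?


Scan left to right, longest-match per lexeme
Tokens: ID(j), OP(/), ID(y), OP(/), ID(x), OP(/), ID(n)


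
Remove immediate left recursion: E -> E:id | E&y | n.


Left-recursive alternatives: E:id, E&y; non-recursive: n
Introduce E': E -> nE', E' -> :idE' | &yE' | ε


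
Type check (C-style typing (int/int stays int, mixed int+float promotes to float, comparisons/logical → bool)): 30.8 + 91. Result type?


Operand types: float + int
Rule: mixed int/float promotes to float; int/int stays int
Result type: float


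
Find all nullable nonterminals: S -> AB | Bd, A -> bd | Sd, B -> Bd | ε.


A nonterminal is nullable iff some alternative derives ε (directly, or every symbol in it is nullable)
Nullable: {B}


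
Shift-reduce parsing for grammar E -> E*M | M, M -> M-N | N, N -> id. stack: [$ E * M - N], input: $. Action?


handle 'M-N' on top
Action: reduce (M -> M-N)


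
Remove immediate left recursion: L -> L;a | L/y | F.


Left-recursive alternatives: L;a, L/y; non-recursive: F
Introduce L': L -> FL', L' -> ;aL' | /yL' | ε


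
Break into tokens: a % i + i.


Scan left to right, longest-match per lexeme
Tokens: ID(a), OP(%), ID(i), OP(+), ID(i)


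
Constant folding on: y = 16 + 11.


16 + 11 = 27 at compile time
Optimized: y = 27


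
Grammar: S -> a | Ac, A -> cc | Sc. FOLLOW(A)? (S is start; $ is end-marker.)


$ ∈ FOLLOW(S). For each A -> αBβ: add FIRST(β)\{ε} to FOLLOW(B); if β nullable, add FOLLOW(A).
FOLLOW(A) = {c}


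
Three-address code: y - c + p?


Break into single-operator statements:
t1 = y - c
t2 = t1 + p


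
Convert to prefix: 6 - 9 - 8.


left-to-right (same/higher precedence on left): tree is (- (- 6 9) 8)
Prefix: - - 6 9 8


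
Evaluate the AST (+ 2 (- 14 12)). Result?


Evaluate inner: (- 14 12) = 2
Evaluate root: (+ 2 2) = 4
Result: 4


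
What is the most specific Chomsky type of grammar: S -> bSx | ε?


Single nonterminal LHS, but b^n x^n is not regular
Classification: Type 2 (Context-Free)


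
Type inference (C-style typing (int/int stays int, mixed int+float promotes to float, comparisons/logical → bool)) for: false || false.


Operand types: bool || bool
Rule: logical operators take bool operands and yield bool
Result type: bool


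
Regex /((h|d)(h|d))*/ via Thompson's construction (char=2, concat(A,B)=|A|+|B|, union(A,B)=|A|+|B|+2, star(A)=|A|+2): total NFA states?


Syntax tree has 4 char leaf(s), 2 union(s), 1 star(s)
chars contribute 4×2 = 8; each union adds +2; each star adds +2
Total: 8 + 4 + 2 = 14 states


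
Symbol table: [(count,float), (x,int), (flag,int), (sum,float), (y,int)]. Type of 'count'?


Lookup 'count' → type float


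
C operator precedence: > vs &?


'>' is relational (level 7); '&' is bitwise AND (level 5)
Higher level binds tighter
'>' has higher precedence than '&'


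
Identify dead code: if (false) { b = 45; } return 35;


condition is constant false, so the whole block is unreachable
Dead: 'if (false) { b = 45; }'


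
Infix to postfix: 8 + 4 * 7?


* has higher precedence, evaluate 4*7 first
Postfix: 8 4 7 * +


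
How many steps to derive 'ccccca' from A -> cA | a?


Derivation: A => cA => ccA => cccA => ccccA => cccccA => ccccca
Steps: 6


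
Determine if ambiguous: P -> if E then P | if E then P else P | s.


dangling else: 'if E then if E then s else s' parses two ways
Ambiguous


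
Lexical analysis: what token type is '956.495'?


Pattern: digits with a decimal point
Type: FLOAT_LITERAL


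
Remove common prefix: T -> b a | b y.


Common prefix: 'b'
Factored: T -> b T', T' -> a | y


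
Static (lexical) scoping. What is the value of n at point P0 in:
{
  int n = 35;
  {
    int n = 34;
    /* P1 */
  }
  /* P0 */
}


n declared in the same block as P0
n = 35


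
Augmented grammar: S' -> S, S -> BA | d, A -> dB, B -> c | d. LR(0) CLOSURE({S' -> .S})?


Start: S' -> .S
For each item with dot before a nonterminal B, add B -> .γ for every B-production
Closure: [S' -> .S, S -> .BA, S -> .d, B -> .c, B -> .d]


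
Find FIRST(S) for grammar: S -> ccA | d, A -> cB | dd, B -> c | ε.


Per alternative of S: FIRST(ccA) = {c}; FIRST(d) = {d}
FIRST(S) = {c, d}


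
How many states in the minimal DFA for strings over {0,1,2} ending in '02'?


Track the longest suffix of input matching a prefix of '02': 3 classes (prefixes of length 0..2)
Minimal DFA: 3 states


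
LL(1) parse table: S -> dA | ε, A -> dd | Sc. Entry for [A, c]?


For [A, c]: 'c' ∈ FIRST(Sc)
Entry: A -> Sc


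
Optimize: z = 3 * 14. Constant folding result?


3 * 14 = 42 at compile time
Optimized: z = 42


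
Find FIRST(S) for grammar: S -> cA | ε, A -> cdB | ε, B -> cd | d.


Per alternative of S: FIRST(cA) = {c}; FIRST(ε) = {ε}
FIRST(S) = {c, ε}


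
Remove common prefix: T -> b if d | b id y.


Common prefix: 'b'
Factored: T -> b T', T' -> if d | id y


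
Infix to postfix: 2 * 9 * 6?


Left to right (same or higher precedence on left)
Postfix: 2 9 * 6 *


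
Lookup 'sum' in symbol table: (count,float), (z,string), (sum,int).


Lookup 'sum' → type int


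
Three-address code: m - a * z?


Break into single-operator statements:
t1 = a * z
t2 = m - t1


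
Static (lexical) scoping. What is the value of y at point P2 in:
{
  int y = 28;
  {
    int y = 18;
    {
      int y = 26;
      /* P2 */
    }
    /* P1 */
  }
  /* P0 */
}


y declared in the same block as P2
y = 26


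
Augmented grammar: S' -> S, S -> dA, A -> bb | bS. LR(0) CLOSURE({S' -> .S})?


Start: S' -> .S
For each item with dot before a nonterminal B, add B -> .γ for every B-production
Closure: [S' -> .S, S -> .dA]


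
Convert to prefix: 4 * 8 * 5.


left-to-right (same/higher precedence on left): tree is (* (* 4 8) 5)
Prefix: * * 4 8 5


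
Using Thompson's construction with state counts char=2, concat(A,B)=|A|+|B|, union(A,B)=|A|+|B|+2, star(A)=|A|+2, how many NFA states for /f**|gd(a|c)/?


Syntax tree has 5 char leaf(s), 2 union(s), 2 star(s)
chars contribute 5×2 = 10; each union adds +2; each star adds +2
Total: 10 + 4 + 4 = 18 states


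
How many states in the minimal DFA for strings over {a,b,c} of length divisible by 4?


Track length mod 4: states 0..3, accept at 0
Minimal DFA: 4 states


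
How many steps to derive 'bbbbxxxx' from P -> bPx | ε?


Derivation: P => bPx => bbPxx => bbbPxxx => bbbbPxxxx => bbbbxxxx
Steps: 5


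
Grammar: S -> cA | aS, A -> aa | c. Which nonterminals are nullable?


A nonterminal is nullable iff some alternative derives ε (directly, or every symbol in it is nullable)
Nullable: {}


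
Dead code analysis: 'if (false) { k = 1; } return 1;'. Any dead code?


condition is constant false, so the whole block is unreachable
Dead: 'if (false) { k = 1; }'


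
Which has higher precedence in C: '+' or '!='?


'+' is additive (level 9); '!=' is equality (level 6)
Higher level binds tighter
'+' has higher precedence than '!='


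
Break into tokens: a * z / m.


Scan left to right, longest-match per lexeme
Tokens: ID(a), OP(*), ID(z), OP(/), ID(m)


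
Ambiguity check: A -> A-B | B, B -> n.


precedence layered via separate nonterminal B: deterministic
Unambiguous


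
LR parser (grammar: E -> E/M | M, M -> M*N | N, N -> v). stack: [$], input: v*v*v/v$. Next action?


no handle on stack; shift 'v'
Action: shift


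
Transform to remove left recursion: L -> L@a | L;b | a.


Left-recursive alternatives: L@a, L;b; non-recursive: a
Introduce L': L -> aL', L' -> @aL' | ;bL' | ε


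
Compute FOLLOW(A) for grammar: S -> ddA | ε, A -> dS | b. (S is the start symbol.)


$ ∈ FOLLOW(S). For each A -> αBβ: add FIRST(β)\{ε} to FOLLOW(B); if β nullable, add FOLLOW(A).
FOLLOW(A) = {$}


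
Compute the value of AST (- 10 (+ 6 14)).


Evaluate inner: (+ 6 14) = 20
Evaluate root: (- 10 20) = -10
Result: -10


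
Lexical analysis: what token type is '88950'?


Pattern: digits only
Type: INTEGER_LITERAL


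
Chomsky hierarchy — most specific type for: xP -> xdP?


LHS has context (more than one symbol) and |LHS| ≤ |RHS|
Classification: Type 1 (Context-Sensitive)


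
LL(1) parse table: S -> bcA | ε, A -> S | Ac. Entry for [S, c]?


For [S, c]: ε is nullable and 'c' ∈ FOLLOW(S)
Entry: S -> ε


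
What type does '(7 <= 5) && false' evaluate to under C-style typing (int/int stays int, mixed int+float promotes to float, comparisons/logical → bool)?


Operand types: bool && bool
Rule: logical operators take bool operands and yield bool
Result type: bool


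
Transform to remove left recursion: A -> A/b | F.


Left-recursive alternatives: A/b; non-recursive: F
Introduce A': A -> FA', A' -> /bA' | ε


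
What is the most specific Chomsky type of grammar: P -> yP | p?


Right-linear: every RHS is a terminal or a terminal followed by one nonterminal
Classification: Type 3 (Regular)


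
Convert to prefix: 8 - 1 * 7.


'*' binds tighter: tree is (- 8 (* 1 7))
Prefix: - 8 * 1 7


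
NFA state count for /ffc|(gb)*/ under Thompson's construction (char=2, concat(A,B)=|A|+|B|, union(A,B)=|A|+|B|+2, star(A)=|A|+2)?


Syntax tree has 5 char leaf(s), 1 union(s), 1 star(s)
chars contribute 5×2 = 10; each union adds +2; each star adds +2
Total: 10 + 2 + 2 = 14 states


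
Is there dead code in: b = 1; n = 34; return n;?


b is assigned but never read
Dead: 'b = 1'


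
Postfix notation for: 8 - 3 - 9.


Left to right (same or higher precedence on left)
Postfix: 8 3 - 9 -


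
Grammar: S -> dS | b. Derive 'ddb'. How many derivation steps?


Derivation: S => dS => ddS => ddb
Steps: 3


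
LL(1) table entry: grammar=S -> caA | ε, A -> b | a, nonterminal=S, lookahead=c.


For [S, c]: 'c' ∈ FIRST(caA)
Entry: S -> caA


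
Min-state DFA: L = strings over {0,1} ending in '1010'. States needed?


Track the longest suffix of input matching a prefix of '1010': 5 classes (prefixes of length 0..4)
Minimal DFA: 5 states


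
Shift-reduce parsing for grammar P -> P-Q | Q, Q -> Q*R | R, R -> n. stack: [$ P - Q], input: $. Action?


handle 'P-Q' on top; lookahead ∈ FOLLOW(P) = {-, $}
Action: reduce (P -> P-Q)


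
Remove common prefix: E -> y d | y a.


Common prefix: 'y'
Factored: E -> y E', E' -> d | a


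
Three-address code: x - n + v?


Break into single-operator statements:
t1 = x - n
t2 = t1 + v


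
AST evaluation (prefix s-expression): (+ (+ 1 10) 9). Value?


Evaluate inner: (+ 1 10) = 11
Evaluate root: (+ 11 9) = 20
Result: 20


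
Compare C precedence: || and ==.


'==' is equality (level 6); '||' is logical OR (level 1)
Higher level binds tighter
'==' has higher precedence than '||'


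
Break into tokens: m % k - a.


Scan left to right, longest-match per lexeme
Tokens: ID(m), OP(%), ID(k), OP(-), ID(a)


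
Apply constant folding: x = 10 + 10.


10 + 10 = 20 at compile time
Optimized: x = 20


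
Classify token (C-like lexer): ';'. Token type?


Pattern: delimiter/punctuation
Type: PUNCTUATION


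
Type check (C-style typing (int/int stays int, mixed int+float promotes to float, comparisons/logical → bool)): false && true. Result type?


Operand types: bool && bool
Rule: logical operators take bool operands and yield bool
Result type: bool


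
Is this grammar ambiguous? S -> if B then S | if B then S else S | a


dangling else: 'if B then if B then a else a' parses two ways
Ambiguous


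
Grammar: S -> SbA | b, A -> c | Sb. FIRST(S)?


Per alternative of S: FIRST(SbA) = {b}; FIRST(b) = {b}
FIRST(S) = {b}


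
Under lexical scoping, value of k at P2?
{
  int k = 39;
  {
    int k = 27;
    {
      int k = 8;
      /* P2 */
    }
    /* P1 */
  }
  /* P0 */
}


k declared in the same block as P2
k = 8


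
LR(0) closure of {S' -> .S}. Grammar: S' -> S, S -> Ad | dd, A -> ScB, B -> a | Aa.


Start: S' -> .S
For each item with dot before a nonterminal B, add B -> .γ for every B-production
Closure: [S' -> .S, S -> .Ad, S -> .dd, A -> .ScB]


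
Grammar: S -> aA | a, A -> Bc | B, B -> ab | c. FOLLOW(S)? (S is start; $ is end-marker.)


$ ∈ FOLLOW(S). For each A -> αBβ: add FIRST(β)\{ε} to FOLLOW(B); if β nullable, add FOLLOW(A).
FOLLOW(S) = {$}
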